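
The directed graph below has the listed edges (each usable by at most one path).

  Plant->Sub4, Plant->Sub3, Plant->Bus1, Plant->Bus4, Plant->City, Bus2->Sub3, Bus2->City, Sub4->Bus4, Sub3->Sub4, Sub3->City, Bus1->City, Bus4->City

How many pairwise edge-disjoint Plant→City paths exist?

4

Assign every edge capacity 1; by Menger, the answer equals the max flow.
Path Plant→City (+1); total 1.
Path Plant→Sub3→City (+1); total 2.
Path Plant→Bus1→City (+1); total 3.
Path Plant→Bus4→City (+1); total 4.
No residual Plant→City path; max flow = 4.
Certifying cut of size 4: {Bus4→City, Plant→Bus1, Plant→City, Plant→Sub3}.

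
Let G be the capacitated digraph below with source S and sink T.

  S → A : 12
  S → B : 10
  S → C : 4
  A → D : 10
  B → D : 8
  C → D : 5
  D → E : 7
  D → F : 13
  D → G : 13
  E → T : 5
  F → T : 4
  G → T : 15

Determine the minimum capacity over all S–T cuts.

Augment S→A→D→E→T: bottleneck 5, flow now 5.
Augment S→A→D→F→T: bottleneck 4, flow now 9.
Augment S→A→D→G→T: bottleneck 1, flow now 10.
Augment S→B→D→G→T: bottleneck 8, flow now 18.
Augment S→C→D→G→T: bottleneck 4, flow now 22.
No augmenting path remains; maximum flow = 22.
By max-flow min-cut, the minimum cut capacity equals the max flow.
In the residual graph, reachable from S: {S, A, B}.
Min-cut edges: S→C (4), A→D (10), B→D (8); capacity 4 + 10 + 8 = 22.

22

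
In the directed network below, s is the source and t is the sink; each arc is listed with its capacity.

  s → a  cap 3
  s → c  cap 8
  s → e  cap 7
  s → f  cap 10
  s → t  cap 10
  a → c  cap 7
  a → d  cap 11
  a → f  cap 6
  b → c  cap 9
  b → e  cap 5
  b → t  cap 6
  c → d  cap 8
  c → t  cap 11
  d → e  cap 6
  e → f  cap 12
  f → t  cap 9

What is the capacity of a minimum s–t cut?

30

Augment s→t: bottleneck 10, flow now 10.
Augment s→c→t: bottleneck 8, flow now 18.
Augment s→f→t: bottleneck 9, flow now 27.
Augment s→a→c→t: bottleneck 3, flow now 30.
No augmenting path remains; maximum flow = 30.
By max-flow min-cut, the minimum cut capacity equals the max flow.
In the residual graph, reachable from s: {s, e, f}.
Min-cut edges: s→a (3), s→c (8), s→t (10), f→t (9); capacity 3 + 8 + 10 + 9 = 30.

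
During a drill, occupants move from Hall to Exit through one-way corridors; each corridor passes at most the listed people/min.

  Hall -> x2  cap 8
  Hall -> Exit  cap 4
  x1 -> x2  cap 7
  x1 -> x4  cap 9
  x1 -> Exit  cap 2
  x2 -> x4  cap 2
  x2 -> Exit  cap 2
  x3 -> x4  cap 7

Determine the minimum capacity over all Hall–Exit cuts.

6

Augment Hall→Exit: bottleneck 4, flow now 4.
Augment Hall→x2→Exit: bottleneck 2, flow now 6.
No augmenting path remains; maximum flow = 6.
By max-flow min-cut, the minimum cut capacity equals the max flow.
In the residual graph, reachable from Hall: {Hall, x2, x4}.
Min-cut edges: Hall→Exit (4), x2→Exit (2); capacity 4 + 2 = 6.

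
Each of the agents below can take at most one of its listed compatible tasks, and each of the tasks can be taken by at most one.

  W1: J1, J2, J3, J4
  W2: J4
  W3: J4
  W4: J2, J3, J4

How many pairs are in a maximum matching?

Unit-capacity flow: source→left, listed edges, right→sink; max matching = max flow.
Augmenting path W1→J1 (+1); matched 1.
Augmenting path W2→J4 (+1); matched 2.
Augmenting path W4→J2 (+1); matched 3.
No augmenting path remains; maximum matching = 3.
König certificate: {W1, W4, J4} is a vertex cover of size 3 (every listed pair touches it), so no matching can be larger.

3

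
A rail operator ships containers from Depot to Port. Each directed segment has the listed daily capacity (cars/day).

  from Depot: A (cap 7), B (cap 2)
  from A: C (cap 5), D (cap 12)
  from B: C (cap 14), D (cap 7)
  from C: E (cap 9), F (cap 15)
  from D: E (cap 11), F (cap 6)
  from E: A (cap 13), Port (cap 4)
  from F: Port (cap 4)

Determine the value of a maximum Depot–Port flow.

8

Augment Depot→A→C→E→Port: bottleneck 4, flow now 4.
Augment Depot→A→C→F→Port: bottleneck 1, flow now 5.
Augment Depot→A→D→F→Port: bottleneck 2, flow now 7.
Augment Depot→B→C→F→Port: bottleneck 1, flow now 8.
No augmenting path remains; maximum flow = 8.
In the residual graph, reachable from Depot: {Depot, A, B, C, D, E, F}.
Min-cut edges: E→Port (4), F→Port (4); capacity 4 + 4 = 8.
This cut is saturated, so no flow can exceed 8.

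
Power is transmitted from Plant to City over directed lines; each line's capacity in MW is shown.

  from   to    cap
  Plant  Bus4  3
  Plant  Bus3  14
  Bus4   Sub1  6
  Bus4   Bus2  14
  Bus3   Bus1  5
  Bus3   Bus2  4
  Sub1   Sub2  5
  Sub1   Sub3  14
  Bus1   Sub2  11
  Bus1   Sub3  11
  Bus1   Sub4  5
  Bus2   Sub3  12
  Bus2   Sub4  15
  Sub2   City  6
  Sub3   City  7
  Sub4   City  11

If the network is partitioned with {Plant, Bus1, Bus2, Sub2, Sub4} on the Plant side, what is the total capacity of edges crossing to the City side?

Edges leaving {Plant, Bus1, Bus2, Sub2, Sub4}: Plant→Bus4 (3), Plant→Bus3 (14), Bus1→Sub3 (11), Bus2→Sub3 (12), Sub2→City (6), Sub4→City (11).
Cut capacity = 3 + 14 + 11 + 12 + 6 + 11 = 57.

57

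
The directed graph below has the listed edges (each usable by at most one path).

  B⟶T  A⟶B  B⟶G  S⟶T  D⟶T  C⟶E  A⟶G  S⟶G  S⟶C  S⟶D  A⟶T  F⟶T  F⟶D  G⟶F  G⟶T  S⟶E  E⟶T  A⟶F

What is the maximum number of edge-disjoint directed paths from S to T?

4

Assign every edge capacity 1; by Menger, the answer equals the max flow.
Path S→T (+1); total 1.
Path S→D→T (+1); total 2.
Path S→E→T (+1); total 3.
Path S→G→T (+1); total 4.
No residual S→T path; max flow = 4.
Certifying cut of size 4: {E→T, S→D, S→G, S→T}.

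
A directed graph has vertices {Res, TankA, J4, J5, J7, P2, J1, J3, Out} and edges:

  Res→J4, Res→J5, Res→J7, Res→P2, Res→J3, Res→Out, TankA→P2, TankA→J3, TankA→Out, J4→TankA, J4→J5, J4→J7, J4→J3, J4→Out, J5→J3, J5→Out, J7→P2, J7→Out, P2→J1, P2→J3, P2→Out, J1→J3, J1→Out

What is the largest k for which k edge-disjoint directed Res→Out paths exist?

Assign every edge capacity 1; by Menger, the answer equals the max flow.
Path Res→Out (+1); total 1.
Path Res→J4→Out (+1); total 2.
Path Res→J5→Out (+1); total 3.
Path Res→J7→Out (+1); total 4.
Path Res→P2→Out (+1); total 5.
No residual Res→Out path; max flow = 5.
Certifying cut of size 5: {Res→J4, Res→J5, Res→J7, Res→Out, Res→P2}.

5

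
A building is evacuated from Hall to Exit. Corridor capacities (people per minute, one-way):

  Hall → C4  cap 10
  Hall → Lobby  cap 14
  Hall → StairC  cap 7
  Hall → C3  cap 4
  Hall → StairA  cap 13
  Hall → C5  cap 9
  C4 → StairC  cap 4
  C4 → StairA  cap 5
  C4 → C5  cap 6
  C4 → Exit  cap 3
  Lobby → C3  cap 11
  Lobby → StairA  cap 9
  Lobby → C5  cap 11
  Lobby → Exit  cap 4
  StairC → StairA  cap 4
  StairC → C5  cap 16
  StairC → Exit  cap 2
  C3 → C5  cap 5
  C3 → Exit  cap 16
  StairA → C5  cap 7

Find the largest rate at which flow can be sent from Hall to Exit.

Augment Hall→C4→Exit: bottleneck 3, flow now 3.
Augment Hall→Lobby→Exit: bottleneck 4, flow now 7.
Augment Hall→StairC→Exit: bottleneck 2, flow now 9.
Augment Hall→C3→Exit: bottleneck 4, flow now 13.
Augment Hall→Lobby→C3→Exit: bottleneck 10, flow now 23.
No augmenting path remains; maximum flow = 23.
In the residual graph, reachable from Hall: {Hall, C4, StairC, StairA, C5}.
Min-cut edges: Hall→Lobby (14), Hall→C3 (4), C4→Exit (3), StairC→Exit (2); capacity 14 + 4 + 3 + 2 = 23.
This cut is saturated, so no flow can exceed 23.

23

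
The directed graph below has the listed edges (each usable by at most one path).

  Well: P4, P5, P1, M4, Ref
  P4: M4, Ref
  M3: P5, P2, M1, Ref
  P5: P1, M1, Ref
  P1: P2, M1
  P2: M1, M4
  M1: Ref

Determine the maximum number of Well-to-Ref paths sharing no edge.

4

Assign every edge capacity 1; by Menger, the answer equals the max flow.
Path Well→Ref (+1); total 1.
Path Well→P4→Ref (+1); total 2.
Path Well→P5→Ref (+1); total 3.
Path Well→P1→M1→Ref (+1); total 4.
No residual Well→Ref path; max flow = 4.
Certifying cut of size 4: {Well→P1, Well→P4, Well→P5, Well→Ref}.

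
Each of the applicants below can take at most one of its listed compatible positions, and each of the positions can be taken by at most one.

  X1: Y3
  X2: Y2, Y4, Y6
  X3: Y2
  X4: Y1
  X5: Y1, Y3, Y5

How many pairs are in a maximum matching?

Unit-capacity flow: source→left, listed edges, right→sink; max matching = max flow.
Augmenting path X1→Y3 (+1); matched 1.
Augmenting path X2→Y2 (+1); matched 2.
Augmenting path X4→Y1 (+1); matched 3.
Augmenting path X5→Y5 (+1); matched 4.
Augmenting path X3→Y2→X2→Y4 (+1); matched 5.
No augmenting path remains; maximum matching = 5.
König certificate: {X1, X2, X3, X4, X5} is a vertex cover of size 5 (every listed pair touches it), so no matching can be larger.

5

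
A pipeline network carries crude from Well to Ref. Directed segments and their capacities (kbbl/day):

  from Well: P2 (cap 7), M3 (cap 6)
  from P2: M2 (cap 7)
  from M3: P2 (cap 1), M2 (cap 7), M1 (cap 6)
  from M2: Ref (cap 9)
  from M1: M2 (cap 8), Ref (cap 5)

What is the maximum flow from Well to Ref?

Augment Well→P2→M2→Ref: bottleneck 7, flow now 7.
Augment Well→M3→M2→Ref: bottleneck 2, flow now 9.
Augment Well→M3→M1→Ref: bottleneck 4, flow now 13.
No augmenting path remains; maximum flow = 13.
In the residual graph, reachable from Well: {Well}.
Min-cut edges: Well→P2 (7), Well→M3 (6); capacity 7 + 6 = 13.
This cut is saturated, so no flow can exceed 13.

13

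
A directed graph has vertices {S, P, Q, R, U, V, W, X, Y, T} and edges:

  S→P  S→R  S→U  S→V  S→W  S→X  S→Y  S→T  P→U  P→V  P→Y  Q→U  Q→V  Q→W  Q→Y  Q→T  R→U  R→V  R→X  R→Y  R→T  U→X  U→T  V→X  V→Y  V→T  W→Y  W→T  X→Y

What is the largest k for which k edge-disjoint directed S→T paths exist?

Assign every edge capacity 1; by Menger, the answer equals the max flow.
Path S→T (+1); total 1.
Path S→R→T (+1); total 2.
Path S→U→T (+1); total 3.
Path S→V→T (+1); total 4.
Path S→W→T (+1); total 5.
No residual S→T path; max flow = 5.
Certifying cut of size 5: {S→R, S→T, S→W, U→T, V→T}.

5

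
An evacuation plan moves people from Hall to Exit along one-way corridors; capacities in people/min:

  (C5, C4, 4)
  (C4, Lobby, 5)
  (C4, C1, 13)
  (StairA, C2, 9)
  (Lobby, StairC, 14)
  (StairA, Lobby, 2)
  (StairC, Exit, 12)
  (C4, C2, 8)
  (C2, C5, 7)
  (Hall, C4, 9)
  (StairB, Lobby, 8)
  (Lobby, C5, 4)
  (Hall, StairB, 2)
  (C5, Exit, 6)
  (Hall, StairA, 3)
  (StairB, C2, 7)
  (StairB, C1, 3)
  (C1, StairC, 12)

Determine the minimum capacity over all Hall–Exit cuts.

Augment Hall→C4→Lobby→C5→Exit: bottleneck 4, flow now 4.
Augment Hall→C4→Lobby→StairC→Exit: bottleneck 1, flow now 5.
Augment Hall→C4→C2→C5→Exit: bottleneck 2, flow now 7.
Augment Hall→C4→C1→StairC→Exit: bottleneck 2, flow now 9.
Augment Hall→StairA→Lobby→StairC→Exit: bottleneck 2, flow now 11.
Augment Hall→StairB→Lobby→StairC→Exit: bottleneck 2, flow now 13.
Augment Hall→StairA→C2→C4→C1→StairC→Exit: bottleneck 1, flow now 14. (uses reverse residual edge)
No augmenting path remains; maximum flow = 14.
By max-flow min-cut, the minimum cut capacity equals the max flow.
In the residual graph, reachable from Hall: {Hall}.
Min-cut edges: Hall→C4 (9), Hall→StairA (3), Hall→StairB (2); capacity 9 + 3 + 2 = 14.

14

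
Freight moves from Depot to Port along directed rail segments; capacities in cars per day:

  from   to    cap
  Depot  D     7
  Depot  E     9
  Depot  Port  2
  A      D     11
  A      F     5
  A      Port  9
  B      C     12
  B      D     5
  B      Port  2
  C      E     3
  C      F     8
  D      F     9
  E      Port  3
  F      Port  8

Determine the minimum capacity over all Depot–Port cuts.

12

Augment Depot→Port: bottleneck 2, flow now 2.
Augment Depot→E→Port: bottleneck 3, flow now 5.
Augment Depot→D→F→Port: bottleneck 7, flow now 12.
No augmenting path remains; maximum flow = 12.
By max-flow min-cut, the minimum cut capacity equals the max flow.
In the residual graph, reachable from Depot: {Depot, E}.
Min-cut edges: Depot→D (7), Depot→Port (2), E→Port (3); capacity 7 + 2 + 3 = 12.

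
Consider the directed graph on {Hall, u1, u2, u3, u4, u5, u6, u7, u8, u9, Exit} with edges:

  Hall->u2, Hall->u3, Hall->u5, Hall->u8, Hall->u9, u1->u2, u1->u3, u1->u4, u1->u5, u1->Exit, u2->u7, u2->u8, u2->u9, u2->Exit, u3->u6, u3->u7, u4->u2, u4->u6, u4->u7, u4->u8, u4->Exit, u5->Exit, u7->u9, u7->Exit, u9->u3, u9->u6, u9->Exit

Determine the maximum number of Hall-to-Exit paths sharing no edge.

4

Assign every edge capacity 1; by Menger, the answer equals the max flow.
Path Hall→u2→Exit (+1); total 1.
Path Hall→u5→Exit (+1); total 2.
Path Hall→u9→Exit (+1); total 3.
Path Hall→u3→u7→Exit (+1); total 4.
No residual Hall→Exit path; max flow = 4.
Certifying cut of size 4: {Hall→u2, Hall→u3, Hall→u5, Hall→u9}.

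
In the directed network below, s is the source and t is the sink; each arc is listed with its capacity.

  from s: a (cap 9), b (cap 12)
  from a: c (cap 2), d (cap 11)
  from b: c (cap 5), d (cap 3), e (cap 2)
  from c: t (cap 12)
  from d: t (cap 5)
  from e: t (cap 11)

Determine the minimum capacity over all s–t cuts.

14

Augment s→a→c→t: bottleneck 2, flow now 2.
Augment s→a→d→t: bottleneck 5, flow now 7.
Augment s→b→c→t: bottleneck 5, flow now 12.
Augment s→b→e→t: bottleneck 2, flow now 14.
No augmenting path remains; maximum flow = 14.
By max-flow min-cut, the minimum cut capacity equals the max flow.
In the residual graph, reachable from s: {s, a, b, d}.
Min-cut edges: a→c (2), b→c (5), b→e (2), d→t (5); capacity 2 + 5 + 2 + 5 = 14.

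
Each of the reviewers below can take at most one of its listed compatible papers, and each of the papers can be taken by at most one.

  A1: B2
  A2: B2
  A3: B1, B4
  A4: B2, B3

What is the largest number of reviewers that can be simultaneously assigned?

Unit-capacity flow: source→left, listed edges, right→sink; max matching = max flow.
Augmenting path A1→B2 (+1); matched 1.
Augmenting path A3→B1 (+1); matched 2.
Augmenting path A4→B3 (+1); matched 3.
No augmenting path remains; maximum matching = 3.
König certificate: {A3, A4, B2} is a vertex cover of size 3 (every listed pair touches it), so no matching can be larger.

3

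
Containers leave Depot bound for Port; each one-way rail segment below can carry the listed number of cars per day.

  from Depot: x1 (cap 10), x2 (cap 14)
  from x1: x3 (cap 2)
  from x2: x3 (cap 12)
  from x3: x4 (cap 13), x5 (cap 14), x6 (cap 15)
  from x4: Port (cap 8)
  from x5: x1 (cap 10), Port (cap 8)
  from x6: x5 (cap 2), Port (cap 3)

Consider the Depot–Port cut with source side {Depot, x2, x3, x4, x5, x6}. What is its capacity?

39

Edges leaving {Depot, x2, x3, x4, x5, x6}: Depot→x1 (10), x4→Port (8), x5→x1 (10), x5→Port (8), x6→Port (3).
Cut capacity = 10 + 8 + 10 + 8 + 3 = 39.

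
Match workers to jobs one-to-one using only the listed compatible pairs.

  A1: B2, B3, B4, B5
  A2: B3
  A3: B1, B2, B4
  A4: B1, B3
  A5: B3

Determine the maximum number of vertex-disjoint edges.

4

Unit-capacity flow: source→left, listed edges, right→sink; max matching = max flow.
Augmenting path A1→B2 (+1); matched 1.
Augmenting path A2→B3 (+1); matched 2.
Augmenting path A3→B1 (+1); matched 3.
Augmenting path A4→B1→A3→B4 (+1); matched 4.
No augmenting path remains; maximum matching = 4.
König certificate: {A1, A3, A4, B3} is a vertex cover of size 4 (every listed pair touches it), so no matching can be larger.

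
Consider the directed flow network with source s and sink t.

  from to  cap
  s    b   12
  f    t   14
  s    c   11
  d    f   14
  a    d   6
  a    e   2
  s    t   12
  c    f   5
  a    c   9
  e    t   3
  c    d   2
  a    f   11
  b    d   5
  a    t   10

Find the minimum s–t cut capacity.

24

Augment s→t: bottleneck 12, flow now 12.
Augment s→c→f→t: bottleneck 5, flow now 17.
Augment s→b→d→f→t: bottleneck 5, flow now 22.
Augment s→c→d→f→t: bottleneck 2, flow now 24.
No augmenting path remains; maximum flow = 24.
By max-flow min-cut, the minimum cut capacity equals the max flow.
In the residual graph, reachable from s: {s, b, c}.
Min-cut edges: s→t (12), b→d (5), c→d (2), c→f (5); capacity 12 + 5 + 2 + 5 = 24.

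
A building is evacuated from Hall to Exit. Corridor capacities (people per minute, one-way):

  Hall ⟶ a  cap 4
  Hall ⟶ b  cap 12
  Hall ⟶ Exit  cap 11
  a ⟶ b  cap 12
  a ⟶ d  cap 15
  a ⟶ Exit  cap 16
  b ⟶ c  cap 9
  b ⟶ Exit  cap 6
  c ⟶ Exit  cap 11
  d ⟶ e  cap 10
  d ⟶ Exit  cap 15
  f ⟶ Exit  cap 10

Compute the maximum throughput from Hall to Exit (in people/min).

27

Augment Hall→Exit: bottleneck 11, flow now 11.
Augment Hall→a→Exit: bottleneck 4, flow now 15.
Augment Hall→b→Exit: bottleneck 6, flow now 21.
Augment Hall→b→c→Exit: bottleneck 6, flow now 27.
No augmenting path remains; maximum flow = 27.
In the residual graph, reachable from Hall: {Hall}.
Min-cut edges: Hall→a (4), Hall→b (12), Hall→Exit (11); capacity 4 + 12 + 11 = 27.
This cut is saturated, so no flow can exceed 27.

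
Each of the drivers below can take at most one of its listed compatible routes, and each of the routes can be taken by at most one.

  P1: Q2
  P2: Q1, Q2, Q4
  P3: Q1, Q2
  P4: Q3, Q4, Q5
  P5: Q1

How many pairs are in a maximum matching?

4

Unit-capacity flow: source→left, listed edges, right→sink; max matching = max flow.
Augmenting path P1→Q2 (+1); matched 1.
Augmenting path P2→Q1 (+1); matched 2.
Augmenting path P4→Q3 (+1); matched 3.
Augmenting path P3→Q1→P2→Q4 (+1); matched 4.
No augmenting path remains; maximum matching = 4.
König certificate: {P2, P4, Q1, Q2} is a vertex cover of size 4 (every listed pair touches it), so no matching can be larger.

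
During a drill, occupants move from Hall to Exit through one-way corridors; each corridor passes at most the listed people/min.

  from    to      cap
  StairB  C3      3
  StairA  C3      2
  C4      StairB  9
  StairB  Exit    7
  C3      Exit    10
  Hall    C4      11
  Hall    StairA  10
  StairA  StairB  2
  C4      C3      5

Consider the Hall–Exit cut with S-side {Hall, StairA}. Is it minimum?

Given cut capacity: 11 + 2 + 2 = 15.
Augment Hall→C4→StairB→Exit: bottleneck 7, flow now 7.
Augment Hall→C4→C3→Exit: bottleneck 4, flow now 11.
Augment Hall→StairA→C3→Exit: bottleneck 2, flow now 13.
Augment Hall→StairA→StairB→C3→Exit: bottleneck 2, flow now 15.
No augmenting path remains; maximum flow = 15.
Cut capacity 15 equals the max flow, so it is a minimum cut.

Yes — it is a minimum cut (capacity 15).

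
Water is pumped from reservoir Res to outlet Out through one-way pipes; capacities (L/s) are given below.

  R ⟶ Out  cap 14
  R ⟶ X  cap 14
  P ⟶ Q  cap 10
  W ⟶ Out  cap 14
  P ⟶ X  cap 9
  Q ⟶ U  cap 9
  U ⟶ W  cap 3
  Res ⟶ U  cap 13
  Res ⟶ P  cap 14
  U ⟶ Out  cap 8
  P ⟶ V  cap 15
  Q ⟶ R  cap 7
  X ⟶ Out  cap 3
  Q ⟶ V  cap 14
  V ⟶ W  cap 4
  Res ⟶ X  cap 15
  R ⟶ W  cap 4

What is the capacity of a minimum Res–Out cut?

25

Augment Res→U→Out: bottleneck 8, flow now 8.
Augment Res→X→Out: bottleneck 3, flow now 11.
Augment Res→U→W→Out: bottleneck 3, flow now 14.
Augment Res→P→Q→R→Out: bottleneck 7, flow now 21.
Augment Res→P→V→W→Out: bottleneck 4, flow now 25.
No augmenting path remains; maximum flow = 25.
By max-flow min-cut, the minimum cut capacity equals the max flow.
In the residual graph, reachable from Res: {Res, P, Q, U, V, X}.
Min-cut edges: Q→R (7), U→W (3), U→Out (8), V→W (4), X→Out (3); capacity 7 + 3 + 8 + 4 + 3 = 25.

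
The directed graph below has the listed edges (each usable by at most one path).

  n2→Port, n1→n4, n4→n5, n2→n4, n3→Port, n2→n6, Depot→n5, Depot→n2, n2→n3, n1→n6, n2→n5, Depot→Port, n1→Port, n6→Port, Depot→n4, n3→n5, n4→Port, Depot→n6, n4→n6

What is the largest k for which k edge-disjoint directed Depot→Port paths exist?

4

Assign every edge capacity 1; by Menger, the answer equals the max flow.
Path Depot→Port (+1); total 1.
Path Depot→n2→Port (+1); total 2.
Path Depot→n4→Port (+1); total 3.
Path Depot→n6→Port (+1); total 4.
No residual Depot→Port path; max flow = 4.
Certifying cut of size 4: {Depot→Port, Depot→n2, Depot→n4, Depot→n6}.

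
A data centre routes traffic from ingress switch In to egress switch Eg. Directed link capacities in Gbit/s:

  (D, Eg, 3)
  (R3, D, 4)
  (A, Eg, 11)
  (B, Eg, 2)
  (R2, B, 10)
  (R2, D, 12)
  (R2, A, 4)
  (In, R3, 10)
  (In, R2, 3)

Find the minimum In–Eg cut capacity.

6

Augment In→R3→D→Eg: bottleneck 3, flow now 3.
Augment In→R2→B→Eg: bottleneck 2, flow now 5.
Augment In→R2→A→Eg: bottleneck 1, flow now 6.
No augmenting path remains; maximum flow = 6.
By max-flow min-cut, the minimum cut capacity equals the max flow.
In the residual graph, reachable from In: {In, R3, D}.
Min-cut edges: In→R2 (3), D→Eg (3); capacity 3 + 3 = 6.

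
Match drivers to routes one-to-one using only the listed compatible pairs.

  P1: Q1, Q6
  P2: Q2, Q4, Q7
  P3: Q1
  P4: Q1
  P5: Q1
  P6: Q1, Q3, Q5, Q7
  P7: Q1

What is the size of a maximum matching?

Unit-capacity flow: source→left, listed edges, right→sink; max matching = max flow.
Augmenting path P1→Q1 (+1); matched 1.
Augmenting path P2→Q2 (+1); matched 2.
Augmenting path P6→Q3 (+1); matched 3.
Augmenting path P3→Q1→P1→Q6 (+1); matched 4.
No augmenting path remains; maximum matching = 4.
König certificate: {P1, P2, P6, Q1} is a vertex cover of size 4 (every listed pair touches it), so no matching can be larger.

4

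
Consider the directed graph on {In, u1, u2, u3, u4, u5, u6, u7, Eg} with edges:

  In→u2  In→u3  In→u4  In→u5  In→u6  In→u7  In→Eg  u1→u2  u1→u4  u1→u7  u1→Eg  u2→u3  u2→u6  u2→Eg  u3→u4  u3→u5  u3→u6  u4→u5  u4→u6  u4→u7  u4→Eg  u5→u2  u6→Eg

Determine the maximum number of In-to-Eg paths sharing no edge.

4

Assign every edge capacity 1; by Menger, the answer equals the max flow.
Path In→Eg (+1); total 1.
Path In→u2→Eg (+1); total 2.
Path In→u4→Eg (+1); total 3.
Path In→u6→Eg (+1); total 4.
No residual In→Eg path; max flow = 4.
Certifying cut of size 4: {In→Eg, u2→Eg, u4→Eg, u6→Eg}.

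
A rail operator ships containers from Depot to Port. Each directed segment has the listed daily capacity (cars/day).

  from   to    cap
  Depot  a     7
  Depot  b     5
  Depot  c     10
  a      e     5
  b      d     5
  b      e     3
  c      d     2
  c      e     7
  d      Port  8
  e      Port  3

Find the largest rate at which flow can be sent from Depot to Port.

Augment Depot→a→e→Port: bottleneck 3, flow now 3.
Augment Depot→b→d→Port: bottleneck 5, flow now 8.
Augment Depot→c→d→Port: bottleneck 2, flow now 10.
No augmenting path remains; maximum flow = 10.
In the residual graph, reachable from Depot: {Depot, a, c, e}.
Min-cut edges: Depot→b (5), c→d (2), e→Port (3); capacity 5 + 2 + 3 = 10.
This cut is saturated, so no flow can exceed 10.

10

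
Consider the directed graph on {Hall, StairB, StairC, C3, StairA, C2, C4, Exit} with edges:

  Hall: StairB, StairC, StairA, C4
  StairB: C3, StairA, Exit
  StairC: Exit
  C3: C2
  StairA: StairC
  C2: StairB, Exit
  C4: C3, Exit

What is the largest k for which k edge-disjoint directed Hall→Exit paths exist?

3

Assign every edge capacity 1; by Menger, the answer equals the max flow.
Path Hall→StairB→Exit (+1); total 1.
Path Hall→StairC→Exit (+1); total 2.
Path Hall→C4→Exit (+1); total 3.
No residual Hall→Exit path; max flow = 3.
Certifying cut of size 3: {Hall→C4, Hall→StairB, StairC→Exit}.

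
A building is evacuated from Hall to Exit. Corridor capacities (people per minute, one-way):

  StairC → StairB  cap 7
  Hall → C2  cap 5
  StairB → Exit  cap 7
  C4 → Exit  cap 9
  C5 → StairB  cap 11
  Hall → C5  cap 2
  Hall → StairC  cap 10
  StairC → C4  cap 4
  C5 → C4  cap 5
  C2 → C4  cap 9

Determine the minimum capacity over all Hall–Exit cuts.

16

Augment Hall→StairC→C4→Exit: bottleneck 4, flow now 4.
Augment Hall→StairC→StairB→Exit: bottleneck 6, flow now 10.
Augment Hall→C2→C4→Exit: bottleneck 5, flow now 15.
Augment Hall→C5→StairB→Exit: bottleneck 1, flow now 16.
No augmenting path remains; maximum flow = 16.
By max-flow min-cut, the minimum cut capacity equals the max flow.
In the residual graph, reachable from Hall: {Hall, StairC, C2, C5, C4, StairB}.
Min-cut edges: C4→Exit (9), StairB→Exit (7); capacity 9 + 7 = 16.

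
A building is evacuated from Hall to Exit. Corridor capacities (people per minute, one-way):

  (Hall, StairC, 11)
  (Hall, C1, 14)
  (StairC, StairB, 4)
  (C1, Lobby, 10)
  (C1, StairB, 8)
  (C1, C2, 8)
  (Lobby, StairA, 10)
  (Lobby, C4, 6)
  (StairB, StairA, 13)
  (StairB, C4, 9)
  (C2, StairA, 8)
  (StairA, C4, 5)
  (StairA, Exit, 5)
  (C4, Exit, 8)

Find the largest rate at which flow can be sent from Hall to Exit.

Augment Hall→StairC→StairB→StairA→Exit: bottleneck 4, flow now 4.
Augment Hall→C1→Lobby→StairA→Exit: bottleneck 1, flow now 5.
Augment Hall→C1→Lobby→C4→Exit: bottleneck 6, flow now 11.
Augment Hall→C1→StairB→C4→Exit: bottleneck 2, flow now 13.
No augmenting path remains; maximum flow = 13.
In the residual graph, reachable from Hall: {Hall, StairC, C1, Lobby, StairB, C2, StairA, C4}.
Min-cut edges: StairA→Exit (5), C4→Exit (8); capacity 5 + 8 = 13.
This cut is saturated, so no flow can exceed 13.

13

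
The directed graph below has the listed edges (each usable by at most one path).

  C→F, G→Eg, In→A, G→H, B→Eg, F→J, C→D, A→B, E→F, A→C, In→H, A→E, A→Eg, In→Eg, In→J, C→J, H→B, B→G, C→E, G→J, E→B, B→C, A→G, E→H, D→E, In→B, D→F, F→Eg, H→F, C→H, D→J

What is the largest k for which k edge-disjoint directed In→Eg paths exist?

Assign every edge capacity 1; by Menger, the answer equals the max flow.
Path In→Eg (+1); total 1.
Path In→A→Eg (+1); total 2.
Path In→B→Eg (+1); total 3.
Path In→H→F→Eg (+1); total 4.
No residual In→Eg path; max flow = 4.
Certifying cut of size 4: {In→A, In→B, In→Eg, In→H}.

4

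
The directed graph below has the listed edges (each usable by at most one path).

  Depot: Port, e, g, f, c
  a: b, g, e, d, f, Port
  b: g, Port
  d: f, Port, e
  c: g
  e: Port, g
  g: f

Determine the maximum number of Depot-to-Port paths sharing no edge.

2

Assign every edge capacity 1; by Menger, the answer equals the max flow.
Path Depot→Port (+1); total 1.
Path Depot→e→Port (+1); total 2.
No residual Depot→Port path; max flow = 2.
Certifying cut of size 2: {Depot→Port, Depot→e}.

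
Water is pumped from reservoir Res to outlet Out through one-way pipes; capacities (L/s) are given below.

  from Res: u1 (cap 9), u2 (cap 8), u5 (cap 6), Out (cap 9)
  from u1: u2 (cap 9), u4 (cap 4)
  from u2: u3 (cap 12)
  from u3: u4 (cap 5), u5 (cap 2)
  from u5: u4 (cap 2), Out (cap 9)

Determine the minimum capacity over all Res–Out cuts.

17

Augment Res→Out: bottleneck 9, flow now 9.
Augment Res→u5→Out: bottleneck 6, flow now 15.
Augment Res→u2→u3→u5→Out: bottleneck 2, flow now 17.
No augmenting path remains; maximum flow = 17.
By max-flow min-cut, the minimum cut capacity equals the max flow.
In the residual graph, reachable from Res: {Res, u1, u2, u3, u4}.
Min-cut edges: Res→u5 (6), Res→Out (9), u3→u5 (2); capacity 6 + 9 + 2 = 17.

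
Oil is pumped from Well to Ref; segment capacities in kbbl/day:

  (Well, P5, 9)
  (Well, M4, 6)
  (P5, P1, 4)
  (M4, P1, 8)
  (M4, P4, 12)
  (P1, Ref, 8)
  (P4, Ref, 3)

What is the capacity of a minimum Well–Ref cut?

Augment Well→P5→P1→Ref: bottleneck 4, flow now 4.
Augment Well→M4→P1→Ref: bottleneck 4, flow now 8.
Augment Well→M4→P4→Ref: bottleneck 2, flow now 10.
No augmenting path remains; maximum flow = 10.
By max-flow min-cut, the minimum cut capacity equals the max flow.
In the residual graph, reachable from Well: {Well, P5}.
Min-cut edges: Well→M4 (6), P5→P1 (4); capacity 6 + 4 = 10.

10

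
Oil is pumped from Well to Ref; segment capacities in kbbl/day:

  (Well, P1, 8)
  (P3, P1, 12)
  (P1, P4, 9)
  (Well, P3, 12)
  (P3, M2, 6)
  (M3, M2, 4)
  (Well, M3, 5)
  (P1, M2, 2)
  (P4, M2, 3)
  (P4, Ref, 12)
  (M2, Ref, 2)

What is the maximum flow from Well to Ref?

11

Augment Well→P3→M2→Ref: bottleneck 2, flow now 2.
Augment Well→P1→P4→Ref: bottleneck 8, flow now 10.
Augment Well→P3→P1→P4→Ref: bottleneck 1, flow now 11.
No augmenting path remains; maximum flow = 11.
In the residual graph, reachable from Well: {Well, P3, M3, P1, M2}.
Min-cut edges: P1→P4 (9), M2→Ref (2); capacity 9 + 2 = 11.
This cut is saturated, so no flow can exceed 11.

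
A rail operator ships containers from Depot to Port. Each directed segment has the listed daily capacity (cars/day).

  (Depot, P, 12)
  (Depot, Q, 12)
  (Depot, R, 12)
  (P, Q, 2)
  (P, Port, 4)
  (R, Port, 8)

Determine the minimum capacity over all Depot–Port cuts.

12

Augment Depot→P→Port: bottleneck 4, flow now 4.
Augment Depot→R→Port: bottleneck 8, flow now 12.
No augmenting path remains; maximum flow = 12.
By max-flow min-cut, the minimum cut capacity equals the max flow.
In the residual graph, reachable from Depot: {Depot, P, Q, R}.
Min-cut edges: P→Port (4), R→Port (8); capacity 4 + 8 = 12.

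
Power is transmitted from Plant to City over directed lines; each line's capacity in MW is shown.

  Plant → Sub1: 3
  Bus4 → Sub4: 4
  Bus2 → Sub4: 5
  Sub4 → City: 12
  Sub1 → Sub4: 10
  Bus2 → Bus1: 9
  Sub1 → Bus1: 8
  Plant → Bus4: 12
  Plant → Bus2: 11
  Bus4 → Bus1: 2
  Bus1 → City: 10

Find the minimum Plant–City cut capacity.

20

Augment Plant→Bus2→Bus1→City: bottleneck 9, flow now 9.
Augment Plant→Bus2→Sub4→City: bottleneck 2, flow now 11.
Augment Plant→Bus4→Bus1→City: bottleneck 1, flow now 12.
Augment Plant→Bus4→Sub4→City: bottleneck 4, flow now 16.
Augment Plant→Sub1→Sub4→City: bottleneck 3, flow now 19.
Augment Plant→Bus4→Bus1→Bus2→Sub4→City: bottleneck 1, flow now 20. (uses reverse residual edge)
No augmenting path remains; maximum flow = 20.
By max-flow min-cut, the minimum cut capacity equals the max flow.
In the residual graph, reachable from Plant: {Plant, Bus4}.
Min-cut edges: Plant→Bus2 (11), Plant→Sub1 (3), Bus4→Bus1 (2), Bus4→Sub4 (4); capacity 11 + 3 + 2 + 4 = 20.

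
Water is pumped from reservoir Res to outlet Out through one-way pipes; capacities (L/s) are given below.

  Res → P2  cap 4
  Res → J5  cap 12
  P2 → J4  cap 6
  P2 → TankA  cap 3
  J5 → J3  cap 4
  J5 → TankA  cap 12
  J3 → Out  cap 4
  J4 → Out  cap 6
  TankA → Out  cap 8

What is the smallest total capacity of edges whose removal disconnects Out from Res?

16

Augment Res→P2→J4→Out: bottleneck 4, flow now 4.
Augment Res→J5→J3→Out: bottleneck 4, flow now 8.
Augment Res→J5→TankA→Out: bottleneck 8, flow now 16.
No augmenting path remains; maximum flow = 16.
By max-flow min-cut, the minimum cut capacity equals the max flow.
In the residual graph, reachable from Res: {Res}.
Min-cut edges: Res→P2 (4), Res→J5 (12); capacity 4 + 12 = 16.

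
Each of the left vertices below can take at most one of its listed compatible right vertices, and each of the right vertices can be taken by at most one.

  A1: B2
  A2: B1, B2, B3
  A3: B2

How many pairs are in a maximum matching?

Unit-capacity flow: source→left, listed edges, right→sink; max matching = max flow.
Augmenting path A1→B2 (+1); matched 1.
Augmenting path A2→B1 (+1); matched 2.
No augmenting path remains; maximum matching = 2.
König certificate: {A2, B2} is a vertex cover of size 2 (every listed pair touches it), so no matching can be larger.

2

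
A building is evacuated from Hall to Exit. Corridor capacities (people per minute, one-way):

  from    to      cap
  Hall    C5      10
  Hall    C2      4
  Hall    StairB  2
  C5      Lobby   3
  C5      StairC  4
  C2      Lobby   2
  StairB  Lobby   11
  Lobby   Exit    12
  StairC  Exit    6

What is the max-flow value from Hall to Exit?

Augment Hall→C5→Lobby→Exit: bottleneck 3, flow now 3.
Augment Hall→C5→StairC→Exit: bottleneck 4, flow now 7.
Augment Hall→C2→Lobby→Exit: bottleneck 2, flow now 9.
Augment Hall→StairB→Lobby→Exit: bottleneck 2, flow now 11.
No augmenting path remains; maximum flow = 11.
In the residual graph, reachable from Hall: {Hall, C5, C2}.
Min-cut edges: Hall→StairB (2), C5→Lobby (3), C5→StairC (4), C2→Lobby (2); capacity 2 + 3 + 4 + 2 = 11.
This cut is saturated, so no flow can exceed 11.

11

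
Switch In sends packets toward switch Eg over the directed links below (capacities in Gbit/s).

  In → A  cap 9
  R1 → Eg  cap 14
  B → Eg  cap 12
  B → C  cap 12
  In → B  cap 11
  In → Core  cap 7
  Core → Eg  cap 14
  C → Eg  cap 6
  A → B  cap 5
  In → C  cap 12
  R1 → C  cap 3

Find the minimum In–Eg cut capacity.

25

Augment In→Core→Eg: bottleneck 7, flow now 7.
Augment In→B→Eg: bottleneck 11, flow now 18.
Augment In→C→Eg: bottleneck 6, flow now 24.
Augment In→A→B→Eg: bottleneck 1, flow now 25.
No augmenting path remains; maximum flow = 25.
By max-flow min-cut, the minimum cut capacity equals the max flow.
In the residual graph, reachable from In: {In, A, B, C}.
Min-cut edges: In→Core (7), B→Eg (12), C→Eg (6); capacity 7 + 12 + 6 = 25.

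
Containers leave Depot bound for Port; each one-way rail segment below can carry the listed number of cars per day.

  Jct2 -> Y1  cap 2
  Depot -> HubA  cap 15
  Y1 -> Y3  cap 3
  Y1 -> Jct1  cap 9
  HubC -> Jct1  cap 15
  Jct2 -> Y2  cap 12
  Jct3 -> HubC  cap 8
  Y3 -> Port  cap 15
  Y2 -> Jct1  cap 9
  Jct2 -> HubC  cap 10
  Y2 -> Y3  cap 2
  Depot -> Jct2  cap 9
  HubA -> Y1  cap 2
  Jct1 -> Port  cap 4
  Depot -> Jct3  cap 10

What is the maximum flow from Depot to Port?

9

Augment Depot→Jct3→HubC→Jct1→Port: bottleneck 4, flow now 4.
Augment Depot→Jct2→Y1→Y3→Port: bottleneck 2, flow now 6.
Augment Depot→Jct2→Y2→Y3→Port: bottleneck 2, flow now 8.
Augment Depot→HubA→Y1→Y3→Port: bottleneck 1, flow now 9.
No augmenting path remains; maximum flow = 9.
In the residual graph, reachable from Depot: {Depot, Jct3, Jct2, HubA, Y1, HubC, Y2, Jct1}.
Min-cut edges: Y1→Y3 (3), Y2→Y3 (2), Jct1→Port (4); capacity 3 + 2 + 4 = 9.
This cut is saturated, so no flow can exceed 9.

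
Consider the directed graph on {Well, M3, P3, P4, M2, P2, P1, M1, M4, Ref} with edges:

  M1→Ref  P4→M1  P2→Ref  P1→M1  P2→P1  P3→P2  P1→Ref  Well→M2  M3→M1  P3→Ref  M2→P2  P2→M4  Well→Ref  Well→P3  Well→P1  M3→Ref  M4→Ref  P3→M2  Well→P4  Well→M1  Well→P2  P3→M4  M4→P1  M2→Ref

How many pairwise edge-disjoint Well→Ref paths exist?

Assign every edge capacity 1; by Menger, the answer equals the max flow.
Path Well→Ref (+1); total 1.
Path Well→P3→Ref (+1); total 2.
Path Well→M2→Ref (+1); total 3.
Path Well→P2→Ref (+1); total 4.
Path Well→P1→Ref (+1); total 5.
Path Well→M1→Ref (+1); total 6.
No residual Well→Ref path; max flow = 6.
Certifying cut of size 6: {M1→Ref, Well→M2, Well→P1, Well→P2, Well→P3, Well→Ref}.

6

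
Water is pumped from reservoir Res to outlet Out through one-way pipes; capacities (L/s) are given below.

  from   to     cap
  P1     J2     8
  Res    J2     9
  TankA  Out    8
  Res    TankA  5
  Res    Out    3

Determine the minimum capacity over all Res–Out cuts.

8

Augment Res→Out: bottleneck 3, flow now 3.
Augment Res→TankA→Out: bottleneck 5, flow now 8.
No augmenting path remains; maximum flow = 8.
By max-flow min-cut, the minimum cut capacity equals the max flow.
In the residual graph, reachable from Res: {Res, J2}.
Min-cut edges: Res→TankA (5), Res→Out (3); capacity 5 + 3 = 8.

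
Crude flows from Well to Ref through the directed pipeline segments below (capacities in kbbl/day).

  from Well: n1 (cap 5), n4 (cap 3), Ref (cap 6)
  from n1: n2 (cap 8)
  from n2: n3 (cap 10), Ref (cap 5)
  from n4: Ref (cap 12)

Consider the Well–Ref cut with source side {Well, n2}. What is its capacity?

Edges leaving {Well, n2}: Well→n1 (5), Well→n4 (3), Well→Ref (6), n2→n3 (10), n2→Ref (5).
Cut capacity = 5 + 3 + 6 + 10 + 5 = 29.

29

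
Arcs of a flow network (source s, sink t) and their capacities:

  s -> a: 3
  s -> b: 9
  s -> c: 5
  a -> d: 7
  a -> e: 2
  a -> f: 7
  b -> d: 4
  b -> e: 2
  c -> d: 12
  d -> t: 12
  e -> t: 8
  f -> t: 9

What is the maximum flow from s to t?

Augment s→a→d→t: bottleneck 3, flow now 3.
Augment s→b→d→t: bottleneck 4, flow now 7.
Augment s→b→e→t: bottleneck 2, flow now 9.
Augment s→c→d→t: bottleneck 5, flow now 14.
No augmenting path remains; maximum flow = 14.
In the residual graph, reachable from s: {s, b}.
Min-cut edges: s→a (3), s→c (5), b→d (4), b→e (2); capacity 3 + 5 + 4 + 2 = 14.
This cut is saturated, so no flow can exceed 14.

14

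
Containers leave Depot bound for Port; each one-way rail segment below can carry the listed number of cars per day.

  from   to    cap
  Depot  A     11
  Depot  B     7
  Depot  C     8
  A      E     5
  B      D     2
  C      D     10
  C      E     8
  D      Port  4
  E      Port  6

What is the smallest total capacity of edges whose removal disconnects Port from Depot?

Augment Depot→A→E→Port: bottleneck 5, flow now 5.
Augment Depot→B→D→Port: bottleneck 2, flow now 7.
Augment Depot→C→D→Port: bottleneck 2, flow now 9.
Augment Depot→C→E→Port: bottleneck 1, flow now 10.
No augmenting path remains; maximum flow = 10.
By max-flow min-cut, the minimum cut capacity equals the max flow.
In the residual graph, reachable from Depot: {Depot, A, B, C, D, E}.
Min-cut edges: D→Port (4), E→Port (6); capacity 4 + 6 = 10.

10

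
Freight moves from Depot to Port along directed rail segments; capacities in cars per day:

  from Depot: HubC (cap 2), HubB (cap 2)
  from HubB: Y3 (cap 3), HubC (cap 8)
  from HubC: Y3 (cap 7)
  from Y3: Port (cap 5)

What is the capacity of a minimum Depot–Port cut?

Augment Depot→HubB→Y3→Port: bottleneck 2, flow now 2.
Augment Depot→HubC→Y3→Port: bottleneck 2, flow now 4.
No augmenting path remains; maximum flow = 4.
By max-flow min-cut, the minimum cut capacity equals the max flow.
In the residual graph, reachable from Depot: {Depot}.
Min-cut edges: Depot→HubB (2), Depot→HubC (2); capacity 2 + 2 = 4.

4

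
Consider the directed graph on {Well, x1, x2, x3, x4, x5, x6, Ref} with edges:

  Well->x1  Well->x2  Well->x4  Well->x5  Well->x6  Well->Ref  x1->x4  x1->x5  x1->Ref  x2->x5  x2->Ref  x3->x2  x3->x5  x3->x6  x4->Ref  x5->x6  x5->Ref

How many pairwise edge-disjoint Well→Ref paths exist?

5

Assign every edge capacity 1; by Menger, the answer equals the max flow.
Path Well→Ref (+1); total 1.
Path Well→x1→Ref (+1); total 2.
Path Well→x2→Ref (+1); total 3.
Path Well→x4→Ref (+1); total 4.
Path Well→x5→Ref (+1); total 5.
No residual Well→Ref path; max flow = 5.
Certifying cut of size 5: {Well→Ref, Well→x1, Well→x2, Well→x4, Well→x5}.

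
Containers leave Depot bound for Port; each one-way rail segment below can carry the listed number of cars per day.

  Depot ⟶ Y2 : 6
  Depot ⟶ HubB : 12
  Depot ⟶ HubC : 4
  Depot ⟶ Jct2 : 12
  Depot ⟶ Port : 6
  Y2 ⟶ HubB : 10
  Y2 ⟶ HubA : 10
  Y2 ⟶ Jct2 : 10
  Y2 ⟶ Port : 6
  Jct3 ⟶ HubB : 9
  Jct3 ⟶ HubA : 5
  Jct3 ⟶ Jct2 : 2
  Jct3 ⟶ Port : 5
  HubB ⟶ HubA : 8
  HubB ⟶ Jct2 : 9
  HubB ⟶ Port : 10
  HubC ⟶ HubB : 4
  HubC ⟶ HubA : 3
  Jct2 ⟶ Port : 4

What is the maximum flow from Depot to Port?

26

Augment Depot→Port: bottleneck 6, flow now 6.
Augment Depot→Y2→Port: bottleneck 6, flow now 12.
Augment Depot→HubB→Port: bottleneck 10, flow now 22.
Augment Depot→Jct2→Port: bottleneck 4, flow now 26.
No augmenting path remains; maximum flow = 26.
In the residual graph, reachable from Depot: {Depot, HubB, HubC, HubA, Jct2}.
Min-cut edges: Depot→Y2 (6), Depot→Port (6), HubB→Port (10), Jct2→Port (4); capacity 6 + 6 + 10 + 4 = 26.
This cut is saturated, so no flow can exceed 26.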